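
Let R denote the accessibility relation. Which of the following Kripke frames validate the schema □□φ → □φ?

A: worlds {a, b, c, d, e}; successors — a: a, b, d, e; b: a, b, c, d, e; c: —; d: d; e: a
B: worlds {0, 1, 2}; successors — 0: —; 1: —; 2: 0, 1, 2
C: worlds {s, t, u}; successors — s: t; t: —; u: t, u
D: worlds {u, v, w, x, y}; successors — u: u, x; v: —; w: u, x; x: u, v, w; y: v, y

This is the axiom for density; its first-order frame correspondent is ∀x ∀y (Rxy → ∃z (Rxz ∧ Rzy)).
A: condition met.
B: condition met.
C: fails — Rst but no z with Rsz and Rzt.
D: fails — Rxw but no z with Rxz and Rzw.
Valid on: A, B.

A, B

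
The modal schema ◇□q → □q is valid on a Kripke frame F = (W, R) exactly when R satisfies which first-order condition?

The Euclidean property

This is frame-equivalent to ◇q → □◇q (substitute ¬q for q and contrapose).
Suppose ◇q→□◇q is valid. Take Rxy, Rxz and set V(q)={y}. Then ◇q at x, so □◇q at x, so ◇q at z, so some w with Rzw has q; w=y, i.e. Rzy. By symmetry of the argument, Ryz.
Conversely, any frame satisfying ∀x ∀y ∀z (Rxy ∧ Rxz → Ryz) validates the schema.
Frame condition: ∀x ∀y ∀z (Rxy ∧ Rxz → Ryz).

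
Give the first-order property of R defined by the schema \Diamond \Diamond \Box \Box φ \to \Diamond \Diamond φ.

This is a Sahlqvist (Geach-type) schema ◇^2□^2φ → □^0◇^2φ.
Minimal-valuation argument: fix x; take any y with xR^2y and any z with xR^0z. Set V(φ) to the set of worlds R-reachable from y in exactly 2 steps. Then □^2φ holds at y, so the antecedent holds at x; validity forces ◇^2φ at z, giving a w with zR^2w and yR^2w.
First-order correspondent: \forall x \forall y (x R^2 y \to \exists w (y R^2 w \wedge x R^2 w)).

\forall x \forall y (x R^2 y \to \exists w (y R^2 w \wedge x R^2 w))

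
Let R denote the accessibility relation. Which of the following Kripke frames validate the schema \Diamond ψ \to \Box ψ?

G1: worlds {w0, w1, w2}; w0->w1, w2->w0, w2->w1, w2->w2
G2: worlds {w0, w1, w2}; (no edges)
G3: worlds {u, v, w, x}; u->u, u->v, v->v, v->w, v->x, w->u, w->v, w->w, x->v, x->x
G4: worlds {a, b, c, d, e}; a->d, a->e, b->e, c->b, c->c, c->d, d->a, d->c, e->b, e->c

G2

This is the axiom for partial functionality; its first-order frame correspondent is \forall x \forall y \forall z (Rxy \wedge Rxz \to y = z).
G1: fails — w2 sees both w0 and w1.
G2: condition met.
G3: fails — u sees both u and v.
G4: fails — a sees both d and e.
Valid on: G2.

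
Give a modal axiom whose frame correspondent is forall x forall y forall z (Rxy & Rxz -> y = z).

◇p → □p

This is partial functionality; the standard corresponding axiom is CD: ◇p → □p.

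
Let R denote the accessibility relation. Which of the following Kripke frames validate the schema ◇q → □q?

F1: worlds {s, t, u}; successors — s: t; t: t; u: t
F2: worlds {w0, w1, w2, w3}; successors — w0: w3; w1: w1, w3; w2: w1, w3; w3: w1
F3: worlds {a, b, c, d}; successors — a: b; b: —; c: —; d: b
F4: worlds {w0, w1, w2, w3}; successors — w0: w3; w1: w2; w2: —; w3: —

F1, F3, F4

Frame correspondent (Sahlqvist): ∀x ∀y ∀z (Rxy ∧ Rxz → y = z) — i.e. partial functionality.
F1: ✓.
F2: fails — w1 sees both w1 and w3.
F3: ✓.
F4: ✓.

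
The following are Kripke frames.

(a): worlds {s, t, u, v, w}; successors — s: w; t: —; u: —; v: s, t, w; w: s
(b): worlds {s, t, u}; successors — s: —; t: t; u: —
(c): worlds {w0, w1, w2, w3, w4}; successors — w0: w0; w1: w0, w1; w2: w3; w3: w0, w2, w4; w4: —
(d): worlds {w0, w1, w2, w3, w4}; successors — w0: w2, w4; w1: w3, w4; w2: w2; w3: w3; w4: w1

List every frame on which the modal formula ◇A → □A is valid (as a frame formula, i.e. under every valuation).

(b)

Frame correspondent (Sahlqvist): ∀x ∀y ∀z (Rxy ∧ Rxz → y = z) — i.e. partial functionality.
(a): fails — v sees both s and t.
(b): condition met.
(c): fails — w1 sees both w0 and w1.
(d): fails — w0 sees both w2 and w4.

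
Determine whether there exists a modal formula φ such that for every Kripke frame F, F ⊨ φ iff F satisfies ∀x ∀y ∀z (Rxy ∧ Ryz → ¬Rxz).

No

Modal frame validity is preserved under surjective bounded morphisms.
The 3-cycle (worlds 0,1,2 with 0→1→2→0) is intransitive. Mapping every world to a single reflexive point • is a surjective bounded morphism; the reflexive point is not intransitive (R••∧R•• but R••).
So the class is not modally definable.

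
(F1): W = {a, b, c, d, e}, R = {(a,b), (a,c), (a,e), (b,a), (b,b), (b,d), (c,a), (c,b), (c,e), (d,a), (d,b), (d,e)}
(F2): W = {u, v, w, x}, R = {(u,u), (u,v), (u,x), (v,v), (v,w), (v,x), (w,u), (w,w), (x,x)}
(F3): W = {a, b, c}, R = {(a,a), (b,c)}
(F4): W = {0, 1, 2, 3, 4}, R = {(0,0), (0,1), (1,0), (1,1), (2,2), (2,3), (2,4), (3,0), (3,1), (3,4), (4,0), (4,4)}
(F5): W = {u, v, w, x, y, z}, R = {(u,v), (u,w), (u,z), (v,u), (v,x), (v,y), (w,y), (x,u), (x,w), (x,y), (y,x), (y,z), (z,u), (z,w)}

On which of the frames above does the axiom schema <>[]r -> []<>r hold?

Frame correspondent (Sahlqvist): forall x forall y forall z (Rxy & Rxz -> exists w (Ryw & Rzw)) — i.e. convergence.
(F1): fails — Rab and Rae but b and e have no common successor.
(F2): fails — Rvw and Rvx but w and x have no common successor.
(F3): fails — Rbc and Rbc but c and c have no common successor.
(F4): condition met.
(F5): fails — Ruz and Ruw but z and w have no common successor.
Valid on: (F4).

(F4)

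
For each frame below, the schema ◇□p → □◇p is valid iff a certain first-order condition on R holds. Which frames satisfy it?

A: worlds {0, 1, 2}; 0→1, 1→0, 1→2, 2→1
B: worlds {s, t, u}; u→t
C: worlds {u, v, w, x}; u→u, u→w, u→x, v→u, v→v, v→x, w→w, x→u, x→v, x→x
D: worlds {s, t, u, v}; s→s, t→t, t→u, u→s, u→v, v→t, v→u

A

This is the axiom for convergence; its first-order frame correspondent is ∀x ∀y ∀z (Rxy ∧ Rxz → ∃w (Ryw ∧ Rzw)).
A: satisfies the condition.
B: fails — Rut and Rut but t and t have no common successor.
C: fails — Ruw and Rux but w and x have no common successor.
D: fails — Rtt and Rtu but t and u have no common successor.
Valid on: A.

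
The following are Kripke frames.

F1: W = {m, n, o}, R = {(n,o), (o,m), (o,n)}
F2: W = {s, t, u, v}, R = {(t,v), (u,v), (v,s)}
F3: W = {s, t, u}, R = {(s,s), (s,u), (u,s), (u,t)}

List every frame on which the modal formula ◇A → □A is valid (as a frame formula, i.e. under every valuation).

F2

Frame correspondent (Sahlqvist): ∀x ∀y ∀z (Rxy ∧ Rxz → y = z) — i.e. partial functionality.
F1: fails — o sees both m and n.
F2: condition met.
F3: fails — s sees both s and u.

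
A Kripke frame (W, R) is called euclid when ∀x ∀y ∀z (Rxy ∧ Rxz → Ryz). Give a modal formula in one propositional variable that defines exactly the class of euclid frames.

◇ψ → □◇ψ

A defining formula is ◇ψ → □◇ψ (the 5 axiom).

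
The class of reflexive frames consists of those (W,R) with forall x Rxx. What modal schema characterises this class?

This is reflexivity; the standard corresponding axiom is T: □p → p.
Suppose □p→p is valid. At any x set V(p)={w : Rxw}. Then □p holds at x, so p holds at x, i.e. Rxx.

□p → p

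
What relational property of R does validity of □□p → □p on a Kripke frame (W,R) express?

This schema is the C4 axiom.
Its frame correspondent is density — ∀x ∀y (Rxy → ∃z (Rxz ∧ Rzy)).

density: ∀x ∀y (Rxy → ∃z (Rxz ∧ Rzy))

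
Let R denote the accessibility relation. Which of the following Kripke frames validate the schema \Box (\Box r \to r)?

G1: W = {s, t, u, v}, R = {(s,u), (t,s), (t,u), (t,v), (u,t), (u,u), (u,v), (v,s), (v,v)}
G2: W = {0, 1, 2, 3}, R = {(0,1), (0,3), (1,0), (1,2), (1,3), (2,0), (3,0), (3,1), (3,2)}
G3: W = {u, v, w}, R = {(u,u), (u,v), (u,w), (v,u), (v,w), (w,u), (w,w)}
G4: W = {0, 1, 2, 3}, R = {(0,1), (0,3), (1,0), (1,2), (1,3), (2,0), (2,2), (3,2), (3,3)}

The schema corresponds to shift-reflexivity: \forall x \forall y (Rxy \to Ryy).
G1: fails — Rut but not Rtt.
G2: fails — R10 but not R00.
G3: fails — Ruv but not Rvv.
G4: fails — R10 but not R00.
Valid on no frame.

none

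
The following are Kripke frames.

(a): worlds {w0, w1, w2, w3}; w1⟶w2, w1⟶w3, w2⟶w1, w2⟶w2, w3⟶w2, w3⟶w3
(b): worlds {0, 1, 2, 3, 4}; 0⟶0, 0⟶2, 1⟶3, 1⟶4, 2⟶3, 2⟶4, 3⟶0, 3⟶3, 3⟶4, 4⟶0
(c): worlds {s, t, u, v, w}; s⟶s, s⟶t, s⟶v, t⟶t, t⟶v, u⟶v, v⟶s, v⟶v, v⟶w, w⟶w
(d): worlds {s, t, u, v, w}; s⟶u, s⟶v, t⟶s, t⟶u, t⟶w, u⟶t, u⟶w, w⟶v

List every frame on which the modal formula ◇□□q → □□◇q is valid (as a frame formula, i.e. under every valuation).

(a)

Frame correspondent (Sahlqvist): ∀x ∀y ∀z ((xRy ∧ xR²z) → ∃w (yR²w ∧ zRw)) — i.e. a generalized confluence (Geach) condition.
(a): condition met.
(b): fails — 3R4, 3R²2 but no w with 4R²w and 2Rw.
(c): fails — vRw, vR²s but no w* with wR²w* and sRw*.
(d): fails — sRv, sR²t but no w* with vR²w* and tRw*.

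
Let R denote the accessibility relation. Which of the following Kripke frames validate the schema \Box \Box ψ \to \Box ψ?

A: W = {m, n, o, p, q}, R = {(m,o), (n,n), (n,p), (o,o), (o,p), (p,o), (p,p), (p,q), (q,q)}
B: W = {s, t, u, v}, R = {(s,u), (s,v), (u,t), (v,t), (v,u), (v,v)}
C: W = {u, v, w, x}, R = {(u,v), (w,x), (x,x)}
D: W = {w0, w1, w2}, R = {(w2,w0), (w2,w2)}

Frame correspondent (Sahlqvist): \forall x \forall y (Rxy \to \exists z (Rxz \wedge Rzy)) — i.e. density.
A: holds.
B: fails — Rut but no z with Ruz and Rzt.
C: fails — Ruv but no z with Ruz and Rzv.
D: holds.
Valid on: A, D.

A, D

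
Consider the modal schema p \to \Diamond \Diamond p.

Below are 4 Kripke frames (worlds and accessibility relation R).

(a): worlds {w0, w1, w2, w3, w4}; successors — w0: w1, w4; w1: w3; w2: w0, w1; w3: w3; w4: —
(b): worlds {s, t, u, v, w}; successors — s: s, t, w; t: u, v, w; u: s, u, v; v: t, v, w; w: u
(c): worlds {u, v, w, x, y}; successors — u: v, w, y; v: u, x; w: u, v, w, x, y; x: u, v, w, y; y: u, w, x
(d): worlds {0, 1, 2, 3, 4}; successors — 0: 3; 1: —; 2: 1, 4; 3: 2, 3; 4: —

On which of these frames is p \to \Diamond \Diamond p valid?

(c)

The schema corresponds to a generalized confluence (Geach) condition: \forall x \exists w (x = w \wedge x R^2 w).
(a): fails — at w0 but no w with w0=w and w0R²w.
(b): fails — at w but no w* with w=w* and wR²w*.
(c): ✓.
(d): fails — at 0 but no w with 0=w and 0R²w.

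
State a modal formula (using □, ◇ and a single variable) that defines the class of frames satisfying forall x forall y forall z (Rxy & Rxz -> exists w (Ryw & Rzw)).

◇□p → □◇p

This is convergence; the standard corresponding axiom is .2: ◇□p → □◇p.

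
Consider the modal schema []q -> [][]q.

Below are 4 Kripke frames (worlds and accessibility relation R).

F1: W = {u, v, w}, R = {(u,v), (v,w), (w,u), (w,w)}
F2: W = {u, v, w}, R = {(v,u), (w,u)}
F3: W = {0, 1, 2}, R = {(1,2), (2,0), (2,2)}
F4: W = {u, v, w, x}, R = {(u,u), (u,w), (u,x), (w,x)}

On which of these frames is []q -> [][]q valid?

Frame correspondent (Sahlqvist): forall x forall y forall z (Rxy & Ryz -> Rxz) — i.e. transitivity.
F1: fails — Ruv and Rvw but not Ruw.
F2: condition met.
F3: fails — R12 and R20 but not R10.
F4: condition met.

F2, F4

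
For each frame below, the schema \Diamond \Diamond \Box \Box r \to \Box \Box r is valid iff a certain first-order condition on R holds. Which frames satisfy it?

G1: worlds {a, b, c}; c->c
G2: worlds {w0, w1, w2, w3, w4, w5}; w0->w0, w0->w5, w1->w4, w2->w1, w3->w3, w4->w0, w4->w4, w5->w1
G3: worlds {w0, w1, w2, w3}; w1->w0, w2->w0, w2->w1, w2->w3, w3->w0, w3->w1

G1

This is the axiom for a generalized confluence (Geach) condition; its first-order frame correspondent is \forall x \forall y \forall z ((x R^2 y \wedge x R^2 z) \to \exists w (y R^2 w \wedge z = w)).
G1: holds.
G2: fails — w0R²w1, w0R²w1 but no w with w1R²w and w1=w.
G3: fails — w2R²w0, w2R²w0 but no w with w0R²w and w0=w.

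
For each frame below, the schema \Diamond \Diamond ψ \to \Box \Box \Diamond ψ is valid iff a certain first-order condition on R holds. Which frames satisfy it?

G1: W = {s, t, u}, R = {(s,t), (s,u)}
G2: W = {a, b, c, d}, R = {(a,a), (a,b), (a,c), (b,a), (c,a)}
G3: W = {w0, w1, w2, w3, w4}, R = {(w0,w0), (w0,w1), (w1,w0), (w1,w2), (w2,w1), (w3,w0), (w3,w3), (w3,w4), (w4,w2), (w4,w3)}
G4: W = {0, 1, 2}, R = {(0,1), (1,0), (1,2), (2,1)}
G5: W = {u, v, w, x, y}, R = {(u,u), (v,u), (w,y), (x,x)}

The schema corresponds to a generalized confluence (Geach) condition: \forall x \forall y \forall z ((x R^2 y \wedge x R^2 z) \to \exists w (y = w \wedge zRw)).
G1: holds.
G2: fails — aR²b, aR²b but no w with b=w and bRw.
G3: fails — w0R²w0, w0R²w2 but no w with w0=w and w2Rw.
G4: fails — 0R²0, 0R²0 but no w with 0=w and 0Rw.
G5: holds.

G1, G5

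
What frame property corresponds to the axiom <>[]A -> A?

This schema is equivalent to the B axiom A → □◇A.
It corresponds to symmetry: forall x forall y (Rxy -> Ryx).

Symmetry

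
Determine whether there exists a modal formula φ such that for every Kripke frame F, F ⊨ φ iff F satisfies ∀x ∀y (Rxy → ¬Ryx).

Any modally definable frame class is closed under surjective bounded morphisms.
The 5-cycle (worlds w0,w1,w2,w3,w4 with w0→w1→w2→w3→w4→w0) is asymmetric. Mapping every world to a single reflexive point • is a surjective bounded morphism, and the reflexive point is not asymmetric (R•• but asymmetry requires ¬R••).
So no modal formula (or set of formulas) defines exactly the asymmetric frames.

No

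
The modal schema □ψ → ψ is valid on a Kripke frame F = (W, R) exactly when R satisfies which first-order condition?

reflexivity: ∀x Rxx

Suppose □ψ→ψ is valid. At any x set V(ψ)={w : Rxw}. Then □ψ holds at x, so ψ holds at x, i.e. Rxx.
The converse is a direct semantic check.
So the correspondent is reflexivity.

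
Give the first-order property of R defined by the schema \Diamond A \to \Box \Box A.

This is a Sahlqvist (Geach-type) schema ◇^1□^0A → □^2◇^0A.
First-order correspondent: \forall x \forall y \forall z ((xRy \wedge x R^2 z) \to \exists w (y = w \wedge z = w)).

\forall x \forall y \forall z ((xRy \wedge x R^2 z) \to \exists w (y = w \wedge z = w))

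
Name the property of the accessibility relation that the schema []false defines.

emptiness of R: forall x forall y ~Rxy

□⊥ is valid iff no world has any successor (otherwise □⊥ fails at any world with one).
Conversely, any frame satisfying forall x forall y ~Rxy validates the schema.
So the correspondent is emptiness of R.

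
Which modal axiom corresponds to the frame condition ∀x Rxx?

□ψ → ψ

A defining formula is □ψ → ψ (the T axiom).
Suppose □ψ→ψ is valid. At any x set V(ψ)={w : Rxw}. Then □ψ holds at x, so ψ holds at x, i.e. Rxx.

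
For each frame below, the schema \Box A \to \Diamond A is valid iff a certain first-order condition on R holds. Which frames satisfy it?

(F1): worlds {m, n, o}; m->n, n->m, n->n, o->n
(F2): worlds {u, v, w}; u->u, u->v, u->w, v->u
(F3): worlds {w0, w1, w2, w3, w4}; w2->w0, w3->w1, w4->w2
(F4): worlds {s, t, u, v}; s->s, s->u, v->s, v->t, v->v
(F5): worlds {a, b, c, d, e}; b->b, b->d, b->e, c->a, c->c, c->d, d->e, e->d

The schema corresponds to seriality: \forall x \exists y Rxy.
(F1): ✓.
(F2): fails — world w has no successor.
(F3): fails — world w0 has no successor.
(F4): fails — world t has no successor.
(F5): fails — world a has no successor.

(F1)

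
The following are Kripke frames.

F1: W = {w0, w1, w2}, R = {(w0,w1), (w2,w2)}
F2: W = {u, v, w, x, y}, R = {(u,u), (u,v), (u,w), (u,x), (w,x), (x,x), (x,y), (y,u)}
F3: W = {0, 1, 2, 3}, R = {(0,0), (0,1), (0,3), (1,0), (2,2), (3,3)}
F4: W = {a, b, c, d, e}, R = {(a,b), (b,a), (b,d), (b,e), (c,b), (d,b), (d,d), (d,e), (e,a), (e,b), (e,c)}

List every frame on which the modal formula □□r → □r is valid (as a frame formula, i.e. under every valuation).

F2, F3

This is the axiom for density; its first-order frame correspondent is ∀x ∀y (Rxy → ∃z (Rxz ∧ Rzy)).
F1: fails — Rw0w1 but no z with Rw0z and Rzw1.
F2: ✓.
F3: ✓.
F4: fails — Rab but no z with Raz and Rzb.
Valid on: F2, F3.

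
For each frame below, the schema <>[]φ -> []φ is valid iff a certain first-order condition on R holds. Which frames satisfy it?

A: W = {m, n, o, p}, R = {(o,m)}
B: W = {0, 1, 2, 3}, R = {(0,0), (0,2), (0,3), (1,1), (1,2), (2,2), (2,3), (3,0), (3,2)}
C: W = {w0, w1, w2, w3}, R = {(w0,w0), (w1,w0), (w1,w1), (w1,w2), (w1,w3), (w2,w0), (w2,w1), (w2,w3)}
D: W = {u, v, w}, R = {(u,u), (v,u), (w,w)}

D

The schema corresponds to the Euclidean property: forall x forall y forall z (Rxy & Rxz -> Ryz).
A: fails — Rom and Rom but not Rmm.
B: fails — R02 and R00 but not R20.
C: fails — Rw1w2 and Rw1w2 but not Rw2w2.
D: ✓.
Valid on: D.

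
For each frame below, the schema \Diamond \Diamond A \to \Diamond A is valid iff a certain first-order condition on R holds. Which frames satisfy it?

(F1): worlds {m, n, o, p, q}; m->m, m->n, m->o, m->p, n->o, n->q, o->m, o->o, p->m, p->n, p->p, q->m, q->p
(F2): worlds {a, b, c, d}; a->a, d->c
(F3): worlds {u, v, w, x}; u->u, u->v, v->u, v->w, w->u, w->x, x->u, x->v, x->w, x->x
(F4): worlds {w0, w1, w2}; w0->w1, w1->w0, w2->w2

(F2)

Frame correspondent (Sahlqvist): \forall x \forall y \forall z (Rxy \wedge Ryz \to Rxz) — i.e. transitivity.
(F1): fails — Rom and Rmn but not Ron.
(F2): condition met.
(F3): fails — Ruv and Rvw but not Ruw.
(F4): fails — Rw0w1 and Rw1w0 but not Rw0w0.
Valid on: (F2).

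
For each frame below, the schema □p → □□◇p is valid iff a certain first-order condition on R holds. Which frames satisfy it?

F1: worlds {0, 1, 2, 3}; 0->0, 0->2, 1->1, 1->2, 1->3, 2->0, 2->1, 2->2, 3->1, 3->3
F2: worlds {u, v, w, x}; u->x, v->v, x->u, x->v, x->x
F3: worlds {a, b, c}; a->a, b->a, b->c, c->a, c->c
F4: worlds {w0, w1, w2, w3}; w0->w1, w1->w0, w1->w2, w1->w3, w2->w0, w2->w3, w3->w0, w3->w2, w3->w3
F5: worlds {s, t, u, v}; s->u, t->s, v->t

F1, F3

Frame correspondent (Sahlqvist): ∀x ∀z (xR²z → ∃w (xRw ∧ zRw)) — i.e. a generalized confluence (Geach) condition.
F1: ✓.
F2: fails — uR²v but no t with uRt and vRt.
F3: ✓.
F4: fails — w0R²w2 but no w with w0Rw and w2Rw.
F5: fails — tR²u but no w with tRw and uRw.
Valid on: F1, F3.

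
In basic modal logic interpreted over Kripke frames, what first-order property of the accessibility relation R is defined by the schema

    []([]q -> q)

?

This schema is the T□ axiom.
It corresponds to shift-reflexivity: forall x forall y (Rxy -> Ryy).

Shift-reflexivity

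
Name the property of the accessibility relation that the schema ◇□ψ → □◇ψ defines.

Suppose ◇□ψ→□◇ψ is valid. Take Rxy, Rxz and set V(ψ)={w : Ryw}. Then □ψ at y so ◇□ψ at x, so □◇ψ at x, so ◇ψ at z, giving w with Rzw and Ryw.

convergence: ∀x ∀y ∀z (Rxy ∧ Rxz → ∃w (Ryw ∧ Rzw))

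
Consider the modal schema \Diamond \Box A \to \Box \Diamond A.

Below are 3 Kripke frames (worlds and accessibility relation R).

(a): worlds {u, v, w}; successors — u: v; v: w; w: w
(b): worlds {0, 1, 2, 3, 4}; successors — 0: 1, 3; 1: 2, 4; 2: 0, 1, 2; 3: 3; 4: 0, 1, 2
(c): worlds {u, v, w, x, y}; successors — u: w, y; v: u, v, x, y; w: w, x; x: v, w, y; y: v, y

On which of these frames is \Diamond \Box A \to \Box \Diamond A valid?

The schema corresponds to convergence: \forall x \forall y \forall z (Rxy \wedge Rxz \to \exists w (Ryw \wedge Rzw)).
(a): condition met.
(b): fails — R01 and R03 but 1 and 3 have no common successor.
(c): fails — Ruw and Ruy but w and y have no common successor.

(a)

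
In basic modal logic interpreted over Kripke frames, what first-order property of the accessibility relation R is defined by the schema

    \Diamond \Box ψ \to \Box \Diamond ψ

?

This schema is the .2 axiom.
It corresponds to convergence: \forall x \forall y \forall z (Rxy \wedge Rxz \to \exists w (Ryw \wedge Rzw)).

convergence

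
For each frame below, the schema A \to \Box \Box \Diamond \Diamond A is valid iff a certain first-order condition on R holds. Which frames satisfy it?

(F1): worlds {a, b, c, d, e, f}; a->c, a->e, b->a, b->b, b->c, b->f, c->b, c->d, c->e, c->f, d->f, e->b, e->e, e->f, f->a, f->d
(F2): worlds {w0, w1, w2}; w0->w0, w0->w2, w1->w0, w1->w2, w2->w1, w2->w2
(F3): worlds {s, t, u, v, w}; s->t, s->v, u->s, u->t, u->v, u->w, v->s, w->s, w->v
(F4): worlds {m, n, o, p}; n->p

(F2), (F4)

This is the axiom for a generalized confluence (Geach) condition; its first-order frame correspondent is \forall x \forall z (x R^2 z \to \exists w (x = w \wedge z R^2 w)).
(F1): fails — aR²f but no w with a=w and fR²w.
(F2): ✓.
(F3): fails — uR²s but no w* with u=w* and sR²w*.
(F4): ✓.
Valid on: (F2), (F4).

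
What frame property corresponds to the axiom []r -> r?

reflexivity

Suppose □r→r is valid. At any x set V(r)={w : Rxw}. Then □r holds at x, so r holds at x, i.e. Rxx.
The converse is a direct semantic check.
Frame condition: forall x Rxx.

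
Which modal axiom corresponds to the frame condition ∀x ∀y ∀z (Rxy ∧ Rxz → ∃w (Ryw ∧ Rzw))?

◇□q → □◇q

A defining formula is ◇□q → □◇q (the .2 axiom).
Suppose ◇□q→□◇q is valid. Take Rxy, Rxz and set V(q)={w : Ryw}. Then □q at y so ◇□q at x, so □◇q at x, so ◇q at z, giving w with Rzw and Ryw.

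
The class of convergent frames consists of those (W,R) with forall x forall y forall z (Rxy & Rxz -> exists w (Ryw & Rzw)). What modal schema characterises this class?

This is convergence; the standard corresponding axiom is .2: ◇□r → □◇r.

◇□r → □◇r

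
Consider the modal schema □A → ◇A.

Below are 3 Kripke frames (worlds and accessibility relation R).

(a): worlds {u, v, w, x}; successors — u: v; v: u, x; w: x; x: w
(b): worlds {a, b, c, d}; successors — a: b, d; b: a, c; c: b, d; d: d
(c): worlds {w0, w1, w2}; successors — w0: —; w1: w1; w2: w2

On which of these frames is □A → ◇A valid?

The schema corresponds to seriality: ∀x ∃y Rxy.
(a): satisfies the condition.
(b): satisfies the condition.
(c): fails — world w0 has no successor.

(a), (b)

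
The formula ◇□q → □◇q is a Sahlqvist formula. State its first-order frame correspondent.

Suppose ◇□q→□◇q is valid. Take Rxy, Rxz and set V(q)={w : Ryw}. Then □q at y so ◇□q at x, so □◇q at x, so ◇q at z, giving w with Rzw and Ryw.
The converse is a direct semantic check.
Frame condition: ∀x ∀y ∀z (Rxy ∧ Rxz → ∃w (Ryw ∧ Rzw)).

convergence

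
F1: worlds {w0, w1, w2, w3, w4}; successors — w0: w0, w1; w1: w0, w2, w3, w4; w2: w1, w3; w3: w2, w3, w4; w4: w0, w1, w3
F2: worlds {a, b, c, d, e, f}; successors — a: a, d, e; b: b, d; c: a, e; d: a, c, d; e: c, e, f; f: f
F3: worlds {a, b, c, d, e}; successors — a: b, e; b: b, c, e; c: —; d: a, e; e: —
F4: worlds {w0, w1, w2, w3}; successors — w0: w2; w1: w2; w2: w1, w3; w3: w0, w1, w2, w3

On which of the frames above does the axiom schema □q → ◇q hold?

F1, F2, F4

Frame correspondent (Sahlqvist): ∀x ∃y Rxy — i.e. seriality.
F1: satisfies the condition.
F2: satisfies the condition.
F3: fails — world c has no successor.
F4: satisfies the condition.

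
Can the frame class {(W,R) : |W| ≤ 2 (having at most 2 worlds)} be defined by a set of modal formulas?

Not modally definable

Any modally definable frame class is closed under disjoint unions.
Any modal formula valid on each of 3 disjoint one-world frames is valid on their disjoint union (validity is preserved under disjoint unions). Each one-world frame has |W|=1≤2, but the union has |W|=3.
Hence having at most 2 worlds is not modally definable.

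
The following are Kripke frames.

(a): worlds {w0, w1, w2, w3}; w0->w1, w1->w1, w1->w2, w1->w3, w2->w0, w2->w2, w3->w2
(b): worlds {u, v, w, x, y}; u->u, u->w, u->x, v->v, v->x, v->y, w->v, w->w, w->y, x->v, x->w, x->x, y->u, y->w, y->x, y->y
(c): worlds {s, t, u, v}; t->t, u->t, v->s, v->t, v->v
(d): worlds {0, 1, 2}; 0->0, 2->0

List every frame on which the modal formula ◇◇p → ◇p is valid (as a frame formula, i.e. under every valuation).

Frame correspondent (Sahlqvist): ∀x ∀y ∀z (Rxy ∧ Ryz → Rxz) — i.e. transitivity.
(a): fails — Rw1w2 and Rw2w0 but not Rw1w0.
(b): fails — Rxw and Rwy but not Rxy.
(c): satisfies the condition.
(d): satisfies the condition.
Valid on: (c), (d).

(c), (d)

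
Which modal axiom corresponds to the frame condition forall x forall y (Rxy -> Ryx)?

The condition is symmetry. The B schema r → □◇r defines it.
Suppose r→□◇r is valid. Take Rxy and set V(r)={x}. Then r at x, so □◇r at x, so ◇r at y, so some z with Ryz has r; z=x, i.e. Ryx.

r → □◇r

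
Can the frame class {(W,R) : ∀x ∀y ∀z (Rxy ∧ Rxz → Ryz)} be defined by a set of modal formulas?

This is a Sahlqvist condition; the 5 axiom ◇q → □◇q defines it.

Definable; ◇q → □◇q defines it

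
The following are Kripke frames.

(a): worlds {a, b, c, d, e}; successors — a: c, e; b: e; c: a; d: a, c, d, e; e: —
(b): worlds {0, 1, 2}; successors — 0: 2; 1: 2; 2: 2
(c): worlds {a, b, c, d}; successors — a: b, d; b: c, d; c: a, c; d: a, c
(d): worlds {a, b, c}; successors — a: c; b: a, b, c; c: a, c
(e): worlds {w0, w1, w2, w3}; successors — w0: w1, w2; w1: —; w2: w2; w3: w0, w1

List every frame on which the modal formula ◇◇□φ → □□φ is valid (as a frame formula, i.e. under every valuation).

(b)

Frame correspondent (Sahlqvist): ∀x ∀y ∀z ((xR²y ∧ xR²z) → ∃w (yRw ∧ z = w)) — i.e. a generalized confluence (Geach) condition.
(a): fails — aR²a, aR²a but no w with aRw and a=w.
(b): holds.
(c): fails — aR²a, aR²a but no w with aRw and a=w.
(d): fails — aR²a, aR²a but no w with aRw and a=w.
(e): fails — w3R²w1, w3R²w1 but no w with w1Rw and w1=w.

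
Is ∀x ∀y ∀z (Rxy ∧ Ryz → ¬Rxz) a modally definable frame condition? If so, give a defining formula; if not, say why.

No — not modally definable

Modal frame validity is preserved under surjective bounded morphisms.
The 3-cycle (worlds s,t,u with s→t→u→s) is intransitive. Mapping every world to a single reflexive point • is a surjective bounded morphism; the reflexive point is not intransitive (R••∧R•• but R••).
So no modal formula (or set of formulas) defines exactly the intransitive frames.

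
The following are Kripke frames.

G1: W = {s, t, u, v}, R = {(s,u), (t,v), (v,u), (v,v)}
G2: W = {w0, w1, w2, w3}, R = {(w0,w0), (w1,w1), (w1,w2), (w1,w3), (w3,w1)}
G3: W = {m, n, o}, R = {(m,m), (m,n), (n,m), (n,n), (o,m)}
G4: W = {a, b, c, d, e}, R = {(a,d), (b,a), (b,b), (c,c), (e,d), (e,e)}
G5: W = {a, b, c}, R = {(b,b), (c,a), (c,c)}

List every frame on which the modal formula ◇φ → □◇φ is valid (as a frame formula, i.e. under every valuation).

G3

This is the axiom for the Euclidean property; its first-order frame correspondent is ∀x ∀y ∀z (Rxy ∧ Rxz → Ryz).
G1: fails — Rsu and Rsu but not Ruu.
G2: fails — Rw1w2 and Rw1w2 but not Rw2w2.
G3: condition met.
G4: fails — Rad and Rad but not Rdd.
G5: fails — Rca and Rca but not Raa.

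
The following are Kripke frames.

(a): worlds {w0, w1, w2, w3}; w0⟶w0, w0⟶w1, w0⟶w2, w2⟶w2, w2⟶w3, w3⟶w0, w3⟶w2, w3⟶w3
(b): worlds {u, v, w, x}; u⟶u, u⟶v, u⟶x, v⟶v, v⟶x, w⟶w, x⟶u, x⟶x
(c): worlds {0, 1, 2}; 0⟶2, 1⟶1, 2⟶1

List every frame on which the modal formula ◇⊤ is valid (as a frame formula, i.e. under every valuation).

Frame correspondent (Sahlqvist): ∀x ∃y Rxy — i.e. seriality.
(a): fails — world w1 has no successor.
(b): satisfies the condition.
(c): satisfies the condition.
Valid on: (b), (c).

(b), (c)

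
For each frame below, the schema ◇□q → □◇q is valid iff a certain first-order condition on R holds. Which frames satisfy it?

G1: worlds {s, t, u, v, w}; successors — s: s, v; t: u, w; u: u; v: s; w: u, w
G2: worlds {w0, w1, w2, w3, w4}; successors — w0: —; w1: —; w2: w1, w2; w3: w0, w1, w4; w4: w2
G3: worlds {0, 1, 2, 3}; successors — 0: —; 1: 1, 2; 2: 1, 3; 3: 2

Frame correspondent (Sahlqvist): ∀x ∀y ∀z (Rxy ∧ Rxz → ∃w (Ryw ∧ Rzw)) — i.e. convergence.
G1: ✓.
G2: fails — Rw2w1 and Rw2w1 but w1 and w1 have no common successor.
G3: ✓.
Valid on: G1, G3.

G1, G3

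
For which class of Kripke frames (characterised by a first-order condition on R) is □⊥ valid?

□⊥ is valid iff no world has any successor (otherwise □⊥ fails at any world with one).
Conversely, on a frame with emptiness of R the schema holds at every world under every valuation.
So the correspondent is emptiness of R.

emptiness of R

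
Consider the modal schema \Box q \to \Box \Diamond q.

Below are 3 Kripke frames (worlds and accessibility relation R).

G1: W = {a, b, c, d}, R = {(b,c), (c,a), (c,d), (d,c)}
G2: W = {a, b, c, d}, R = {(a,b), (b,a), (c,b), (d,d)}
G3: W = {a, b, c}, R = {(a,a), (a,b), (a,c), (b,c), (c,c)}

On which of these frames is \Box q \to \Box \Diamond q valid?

G3

The schema corresponds to a generalized confluence (Geach) condition: \forall x \forall z (xRz \to \exists w (xRw \wedge zRw)).
G1: fails — bRc but no w with bRw and cRw.
G2: fails — aRb but no w with aRw and bRw.
G3: ✓.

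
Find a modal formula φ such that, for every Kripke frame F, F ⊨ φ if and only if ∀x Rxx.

This is reflexivity; the standard corresponding axiom is T: □p → p.
Suppose □p→p is valid. At any x set V(p)={w : Rxw}. Then □p holds at x, so p holds at x, i.e. Rxx.

□p → p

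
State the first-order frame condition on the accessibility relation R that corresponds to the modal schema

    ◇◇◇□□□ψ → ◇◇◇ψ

∀x ∀y (xR³y → ∃w (yR³w ∧ xR³w))

This is a Sahlqvist (Geach-type) schema ◇^3□^3ψ → □^0◇^3ψ.
Minimal-valuation argument: fix x; take any y with xR^3y and any z with xR^0z. Set V(ψ) to the set of worlds R-reachable from y in exactly 3 steps. Then □^3ψ holds at y, so the antecedent holds at x; validity forces ◇^3ψ at z, giving a w with zR^3w and yR^3w.
First-order correspondent: ∀x ∀y (xR³y → ∃w (yR³w ∧ xR³w)).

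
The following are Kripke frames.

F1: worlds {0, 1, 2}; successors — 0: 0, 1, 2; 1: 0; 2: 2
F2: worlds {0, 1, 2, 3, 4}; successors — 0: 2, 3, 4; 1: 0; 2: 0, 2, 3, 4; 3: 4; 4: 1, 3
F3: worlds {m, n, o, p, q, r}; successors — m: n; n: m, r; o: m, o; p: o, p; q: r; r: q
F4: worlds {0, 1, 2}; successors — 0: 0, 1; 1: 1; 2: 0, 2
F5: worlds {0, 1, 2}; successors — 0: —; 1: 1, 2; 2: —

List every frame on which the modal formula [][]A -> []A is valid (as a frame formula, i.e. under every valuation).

The schema corresponds to density: forall x forall y (Rxy -> exists z (Rxz & Rzy)).
F1: condition met.
F2: fails — R10 but no z with R1z and Rz0.
F3: fails — Rnr but no z with Rnz and Rzr.
F4: condition met.
F5: condition met.
Valid on: F1, F4, F5.

F1, F4, F5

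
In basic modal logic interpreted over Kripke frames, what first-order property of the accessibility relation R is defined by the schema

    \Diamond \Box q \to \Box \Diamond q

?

Convergence

Suppose ◇□q→□◇q is valid. Take Rxy, Rxz and set V(q)={w : Ryw}. Then □q at y so ◇□q at x, so □◇q at x, so ◇q at z, giving w with Rzw and Ryw.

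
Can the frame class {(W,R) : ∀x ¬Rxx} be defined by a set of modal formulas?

If a class were modally definable it would be closed under surjective bounded morphisms (Goldblatt–Thomason).
The 5-cycle (worlds 0,1,2,3,4 with 0→1→2→3→4→0) is irreflexive, and the map sending every world to a single reflexive point • is a surjective bounded morphism (forth: every edge maps to (•,•); back: every world has a successor). So any modal formula valid on the 5-cycle is also valid on the reflexive point, which is not irreflexive.
So the class is not modally definable.

Not modally definable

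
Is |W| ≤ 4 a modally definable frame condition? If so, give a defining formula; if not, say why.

Not modally definable

Any modally definable frame class is closed under disjoint unions.
Any modal formula valid on each of 5 disjoint one-world frames is valid on their disjoint union (validity is preserved under disjoint unions). Each one-world frame has |W|=1≤4, but the union has |W|=5.
So no modal formula (or set of formulas) defines exactly the |W|≤4 frames.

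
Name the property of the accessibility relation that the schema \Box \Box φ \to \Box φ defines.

Density

Suppose □□φ→□φ is valid. Take Rxy and set V(φ)={w : xR²w}. Then □□φ at x, so □φ at x, so φ at y, i.e. ∃z(Rxz∧Rzy).
The converse is a direct semantic check.
Frame condition: \forall x \forall y (Rxy \to \exists z (Rxz \wedge Rzy)).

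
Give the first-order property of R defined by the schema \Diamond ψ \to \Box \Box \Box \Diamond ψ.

This is a Sahlqvist (Geach-type) schema ◇^1□^0ψ → □^3◇^1ψ.
First-order correspondent: \forall x \forall y \forall z ((xRy \wedge x R^3 z) \to \exists w (y = w \wedge zRw)).

\forall x \forall y \forall z ((xRy \wedge x R^3 z) \to \exists w (y = w \wedge zRw))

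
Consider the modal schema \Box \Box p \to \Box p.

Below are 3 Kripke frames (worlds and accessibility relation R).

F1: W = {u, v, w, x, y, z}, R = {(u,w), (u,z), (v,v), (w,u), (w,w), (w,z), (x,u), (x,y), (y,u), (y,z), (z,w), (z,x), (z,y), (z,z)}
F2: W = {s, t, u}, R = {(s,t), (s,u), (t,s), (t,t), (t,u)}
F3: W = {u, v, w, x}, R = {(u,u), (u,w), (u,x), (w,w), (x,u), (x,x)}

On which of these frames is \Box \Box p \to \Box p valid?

This is the axiom for density; its first-order frame correspondent is \forall x \forall y (Rxy \to \exists z (Rxz \wedge Rzy)).
F1: fails — Rxy but no t with Rxt and Rty.
F2: condition met.
F3: condition met.

F2, F3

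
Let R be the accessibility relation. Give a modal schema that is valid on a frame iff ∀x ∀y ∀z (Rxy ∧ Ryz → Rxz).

A defining formula is □r → □□r (the 4 axiom).
Suppose □r→□□r is valid. Take Rxy, Ryz and set V(r)={w : Rxw}. Then □r at x, so □□r at x, so □r at y, so r at z, i.e. Rxz.

□r → □□r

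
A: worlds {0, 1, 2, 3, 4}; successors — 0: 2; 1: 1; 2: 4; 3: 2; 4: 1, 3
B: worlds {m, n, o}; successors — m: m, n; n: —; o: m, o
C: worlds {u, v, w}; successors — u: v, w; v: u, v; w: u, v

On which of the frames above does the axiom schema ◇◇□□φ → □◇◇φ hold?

This is the axiom for a generalized confluence (Geach) condition; its first-order frame correspondent is ∀x ∀y ∀z ((xR²y ∧ xRz) → ∃w (yR²w ∧ zR²w)).
A: fails — 2R²3, 2R4 but no w with 3R²w and 4R²w.
B: fails — mR²m, mRn but no w with mR²w and nR²w.
C: ✓.

C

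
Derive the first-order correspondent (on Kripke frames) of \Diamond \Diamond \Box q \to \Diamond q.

This is a Sahlqvist (Geach-type) schema ◇^2□^1q → □^0◇^1q.
Minimal-valuation argument: fix x; take any y with xR^2y and any z with xR^0z. Set V(q) to the set of worlds R-reachable from y in exactly 1 step. Then □^1q holds at y, so the antecedent holds at x; validity forces ◇^1q at z, giving a w with zR^1w and yR^1w.
First-order correspondent: \forall x \forall y (x R^2 y \to \exists w (yRw \wedge xRw)).

\forall x \forall y (x R^2 y \to \exists w (yRw \wedge xRw))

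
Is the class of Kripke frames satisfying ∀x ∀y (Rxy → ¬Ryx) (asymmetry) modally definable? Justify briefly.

No — not modally definable

Modal frame validity is preserved under surjective bounded morphisms.
The 3-cycle (worlds s,t,u with s→t→u→s) is asymmetric. Mapping every world to a single reflexive point • is a surjective bounded morphism, and the reflexive point is not asymmetric (R•• but asymmetry requires ¬R••).
So the class is not modally definable.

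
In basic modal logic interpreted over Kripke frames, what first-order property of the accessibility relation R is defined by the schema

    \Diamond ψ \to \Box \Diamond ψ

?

This schema is the 5 axiom.
It corresponds to the Euclidean property: \forall x \forall y \forall z (Rxy \wedge Rxz \to Ryz).

the Euclidean property: \forall x \forall y \forall z (Rxy \wedge Rxz \to Ryz)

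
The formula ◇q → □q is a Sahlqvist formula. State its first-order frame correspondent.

Suppose ◇q→□q is valid. Take Rxy, Rxz and set V(q)={y}. Then ◇q at x, so □q at x, so q at z, i.e. z=y.

partial functionality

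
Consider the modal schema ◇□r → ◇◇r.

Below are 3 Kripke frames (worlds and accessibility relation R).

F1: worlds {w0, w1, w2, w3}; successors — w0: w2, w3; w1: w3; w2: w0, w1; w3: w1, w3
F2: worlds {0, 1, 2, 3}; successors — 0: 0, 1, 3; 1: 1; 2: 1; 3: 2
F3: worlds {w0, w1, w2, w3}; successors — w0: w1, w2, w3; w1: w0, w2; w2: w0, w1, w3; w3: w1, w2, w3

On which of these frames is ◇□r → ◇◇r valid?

F1, F2, F3

Frame correspondent (Sahlqvist): ∀x ∀y (xRy → ∃w (yRw ∧ xR²w)) — i.e. a generalized confluence (Geach) condition.
F1: satisfies the condition.
F2: satisfies the condition.
F3: satisfies the condition.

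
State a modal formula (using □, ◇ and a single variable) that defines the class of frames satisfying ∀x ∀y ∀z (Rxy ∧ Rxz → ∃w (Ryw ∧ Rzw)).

A defining formula is ◇□p → □◇p (the .2 axiom).

◇□p → □◇p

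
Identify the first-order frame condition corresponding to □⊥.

□⊥ is valid iff no world has any successor (otherwise □⊥ fails at any world with one).
Conversely, on a frame with emptiness of R the schema holds at every world under every valuation.
So the correspondent is emptiness of R.

emptiness of R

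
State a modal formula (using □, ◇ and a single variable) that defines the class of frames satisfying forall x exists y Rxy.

□p → ◇p

The condition is seriality. The D schema □p → ◇p defines it.
Suppose □p→◇p is valid. At any x set V(p)=W. Then □p at x, so ◇p at x, so x has a successor.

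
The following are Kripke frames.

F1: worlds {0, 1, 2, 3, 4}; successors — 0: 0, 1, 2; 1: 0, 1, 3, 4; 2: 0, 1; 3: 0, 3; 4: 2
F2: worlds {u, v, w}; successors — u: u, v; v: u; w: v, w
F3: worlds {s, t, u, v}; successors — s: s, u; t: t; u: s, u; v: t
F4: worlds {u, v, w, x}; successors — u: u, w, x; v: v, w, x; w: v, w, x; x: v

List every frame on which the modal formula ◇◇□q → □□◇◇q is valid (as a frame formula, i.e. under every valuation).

This is the axiom for a generalized confluence (Geach) condition; its first-order frame correspondent is ∀x ∀y ∀z ((xR²y ∧ xR²z) → ∃w (yRw ∧ zR²w)).
F1: fails — 0R²4, 0R²4 but no w with 4Rw and 4R²w.
F2: holds.
F3: holds.
F4: holds.

F2, F3, F4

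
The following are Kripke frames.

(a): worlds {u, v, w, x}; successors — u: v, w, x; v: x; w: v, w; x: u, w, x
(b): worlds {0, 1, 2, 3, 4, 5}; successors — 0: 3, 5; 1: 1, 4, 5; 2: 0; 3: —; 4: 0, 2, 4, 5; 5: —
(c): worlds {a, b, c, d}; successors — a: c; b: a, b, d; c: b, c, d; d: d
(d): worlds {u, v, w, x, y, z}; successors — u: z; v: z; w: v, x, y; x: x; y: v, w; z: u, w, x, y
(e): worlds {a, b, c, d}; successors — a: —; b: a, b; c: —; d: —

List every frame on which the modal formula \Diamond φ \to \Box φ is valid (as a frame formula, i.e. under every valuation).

none

Frame correspondent (Sahlqvist): \forall x \forall y \forall z (Rxy \wedge Rxz \to y = z) — i.e. partial functionality.
(a): fails — u sees both v and w.
(b): fails — 0 sees both 3 and 5.
(c): fails — b sees both a and b.
(d): fails — w sees both v and x.
(e): fails — b sees both a and b.
Valid on no frame.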